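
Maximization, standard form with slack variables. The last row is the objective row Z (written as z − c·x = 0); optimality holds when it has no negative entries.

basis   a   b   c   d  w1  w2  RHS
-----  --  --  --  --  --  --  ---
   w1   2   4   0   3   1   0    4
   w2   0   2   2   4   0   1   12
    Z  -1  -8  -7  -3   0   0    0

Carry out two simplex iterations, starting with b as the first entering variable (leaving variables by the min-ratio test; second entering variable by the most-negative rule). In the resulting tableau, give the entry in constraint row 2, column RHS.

5

Ratio test on column b — row 1: 4/4 = 1; row 2: 12/2 = 6. Minimum is 1 at row 1 (w1 leaves); pivot element 4.
Divide row 1 by 4; eliminate column b from the other rows.
Second iteration: most negative Z-row entry is -7 in column c, so c enters.
Ratio test on column c — row 1: entry 0 ≤ 0; row 2: 10/2 = 5. Minimum is 5 at row 2 (w2 leaves); pivot element 2.
Divide row 2 by 2; eliminate column c from the other rows.
After both pivots, the entry at constraint row 2, column RHS is 5.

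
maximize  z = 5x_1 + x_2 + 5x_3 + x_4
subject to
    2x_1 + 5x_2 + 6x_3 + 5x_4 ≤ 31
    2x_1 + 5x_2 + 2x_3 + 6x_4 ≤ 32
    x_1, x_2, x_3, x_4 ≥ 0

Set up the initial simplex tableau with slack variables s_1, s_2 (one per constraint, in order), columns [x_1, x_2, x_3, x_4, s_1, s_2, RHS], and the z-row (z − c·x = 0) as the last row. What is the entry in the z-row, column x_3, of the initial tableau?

The z-row carries the negated objective coefficients: the x_3 entry is -5.

-5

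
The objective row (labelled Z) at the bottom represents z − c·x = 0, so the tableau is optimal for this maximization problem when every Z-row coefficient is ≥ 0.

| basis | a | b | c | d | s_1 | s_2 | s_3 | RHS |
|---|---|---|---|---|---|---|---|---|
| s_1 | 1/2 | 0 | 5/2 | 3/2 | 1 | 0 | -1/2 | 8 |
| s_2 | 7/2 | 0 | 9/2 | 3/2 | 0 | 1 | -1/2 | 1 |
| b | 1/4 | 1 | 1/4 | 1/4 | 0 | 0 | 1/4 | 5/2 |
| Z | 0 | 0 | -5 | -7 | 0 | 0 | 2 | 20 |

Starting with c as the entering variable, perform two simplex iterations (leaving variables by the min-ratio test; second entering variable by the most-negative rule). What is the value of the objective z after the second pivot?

74/3

Ratio test on column c — row 1: 8/(5/2) = 16/5; row 2: 1/(9/2) = 2/9; row 3: (5/2)/(1/4) = 10. Minimum is 2/9 at row 2 (s_2 leaves); pivot element 9/2.
Pivot on row 2; the Z-row RHS becomes 20 − (-5)·(2/9) = 190/9.
Next entering variable (most negative Z-row entry -16/3): d.
Ratio test on column d — row 1: (67/9)/(2/3) = 67/6; row 2: (2/9)/(1/3) = 2/3; row 3: (22/9)/(1/6) = 44/3. Minimum is 2/3 at row 2 (c leaves); pivot element 1/3.
After the second pivot the Z-row RHS is 190/9 − (-16/3)·(2/3) = 74/3.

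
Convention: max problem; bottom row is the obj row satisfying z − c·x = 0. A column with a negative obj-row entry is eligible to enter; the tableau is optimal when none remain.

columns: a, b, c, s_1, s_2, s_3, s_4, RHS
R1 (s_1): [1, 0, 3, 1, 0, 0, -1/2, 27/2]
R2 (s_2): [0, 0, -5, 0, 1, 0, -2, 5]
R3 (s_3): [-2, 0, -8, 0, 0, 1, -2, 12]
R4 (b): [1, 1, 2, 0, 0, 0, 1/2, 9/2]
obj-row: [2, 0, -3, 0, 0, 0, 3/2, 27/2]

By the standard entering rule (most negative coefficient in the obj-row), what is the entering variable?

Negative obj-row entries: c: -3.
The most negative is -3 in column c, so c enters.

c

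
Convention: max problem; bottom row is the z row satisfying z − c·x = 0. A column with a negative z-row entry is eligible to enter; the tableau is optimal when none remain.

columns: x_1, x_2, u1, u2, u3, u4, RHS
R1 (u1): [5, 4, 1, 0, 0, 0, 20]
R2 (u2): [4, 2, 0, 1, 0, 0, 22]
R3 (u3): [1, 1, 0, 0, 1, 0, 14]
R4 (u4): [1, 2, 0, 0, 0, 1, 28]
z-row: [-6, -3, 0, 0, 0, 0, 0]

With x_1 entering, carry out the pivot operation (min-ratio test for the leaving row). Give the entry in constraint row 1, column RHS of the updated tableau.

Ratio test on column x_1 — row 1: 20/5 = 4; row 2: 22/4 = 11/2; row 3: 14/1 = 14; row 4: 28/1 = 28. Minimum is 4 at row 1 (u1 leaves); pivot element 5.
Divide row 1 by 5; eliminate column x_1 from the other rows.
In the new row 1, the RHS entry is the old entry divided by the pivot: 20/5 = 4.

4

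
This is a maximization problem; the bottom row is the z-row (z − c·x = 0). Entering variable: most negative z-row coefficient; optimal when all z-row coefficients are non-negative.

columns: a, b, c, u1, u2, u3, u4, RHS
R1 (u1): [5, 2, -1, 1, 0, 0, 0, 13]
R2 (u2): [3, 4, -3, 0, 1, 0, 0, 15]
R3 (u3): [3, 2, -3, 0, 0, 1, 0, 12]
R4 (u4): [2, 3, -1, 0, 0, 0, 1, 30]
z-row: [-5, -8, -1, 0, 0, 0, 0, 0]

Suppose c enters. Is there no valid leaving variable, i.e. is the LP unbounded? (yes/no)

Every constraint-row entry in column c is ≤ 0, so increasing c is unbounded.

yes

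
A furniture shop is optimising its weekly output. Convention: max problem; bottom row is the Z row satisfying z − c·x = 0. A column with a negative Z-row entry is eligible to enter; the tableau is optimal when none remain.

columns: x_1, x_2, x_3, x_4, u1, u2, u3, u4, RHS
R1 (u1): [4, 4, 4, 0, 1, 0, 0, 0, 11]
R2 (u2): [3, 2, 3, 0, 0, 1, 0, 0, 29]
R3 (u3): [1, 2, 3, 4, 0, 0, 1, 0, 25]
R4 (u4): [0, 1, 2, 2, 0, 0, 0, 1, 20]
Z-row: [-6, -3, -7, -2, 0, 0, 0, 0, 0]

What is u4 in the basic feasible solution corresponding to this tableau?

20

u4 is basic (row 4); its value is the RHS of that row, 20.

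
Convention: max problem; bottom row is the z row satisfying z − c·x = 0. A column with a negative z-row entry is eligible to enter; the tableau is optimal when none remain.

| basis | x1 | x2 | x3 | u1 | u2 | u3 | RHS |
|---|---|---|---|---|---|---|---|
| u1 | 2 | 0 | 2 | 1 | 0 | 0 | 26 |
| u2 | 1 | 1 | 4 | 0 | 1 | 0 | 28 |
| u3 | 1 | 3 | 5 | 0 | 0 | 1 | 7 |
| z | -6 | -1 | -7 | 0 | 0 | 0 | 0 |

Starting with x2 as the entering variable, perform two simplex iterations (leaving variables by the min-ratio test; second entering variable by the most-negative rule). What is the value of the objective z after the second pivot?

Ratio test on column x2 — row 1: entry 0 ≤ 0; row 2: 28/1 = 28; row 3: 7/3 = 7/3. Minimum is 7/3 at row 3 (u3 leaves); pivot element 3.
Pivot on row 3; the z-row RHS becomes 0 − (-1)·(7/3) = 7/3.
Next entering variable (most negative z-row entry -17/3): x1.
Ratio test on column x1 — row 1: 26/2 = 13; row 2: (77/3)/(2/3) = 77/2; row 3: (7/3)/(1/3) = 7. Minimum is 7 at row 3 (x2 leaves); pivot element 1/3.
After the second pivot the z-row RHS is 7/3 − (-17/3)·7 = 42.

42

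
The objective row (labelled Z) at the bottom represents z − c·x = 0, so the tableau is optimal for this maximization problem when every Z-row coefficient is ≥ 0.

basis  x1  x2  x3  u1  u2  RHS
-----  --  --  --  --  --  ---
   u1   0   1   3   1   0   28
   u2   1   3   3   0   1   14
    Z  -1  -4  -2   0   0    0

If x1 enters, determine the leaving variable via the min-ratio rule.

u2

Column x1 entries and ratios — u1: 0 ≤ 0, skip; u2: 14/1 = 14.
Smallest ratio is 14 in the row of u2, so u2 leaves.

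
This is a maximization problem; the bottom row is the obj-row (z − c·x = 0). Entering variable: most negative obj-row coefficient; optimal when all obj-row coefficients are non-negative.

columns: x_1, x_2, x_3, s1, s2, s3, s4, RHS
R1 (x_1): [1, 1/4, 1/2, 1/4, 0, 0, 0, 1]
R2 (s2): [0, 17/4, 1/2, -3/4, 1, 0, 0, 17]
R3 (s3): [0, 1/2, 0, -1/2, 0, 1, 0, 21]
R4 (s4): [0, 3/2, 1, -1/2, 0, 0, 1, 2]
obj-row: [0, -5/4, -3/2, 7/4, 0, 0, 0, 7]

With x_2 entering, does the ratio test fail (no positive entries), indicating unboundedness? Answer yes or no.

Column x_2 has positive entries in row(s) 1, 2, 3, 4, so the ratio test bounds it — not unbounded.

no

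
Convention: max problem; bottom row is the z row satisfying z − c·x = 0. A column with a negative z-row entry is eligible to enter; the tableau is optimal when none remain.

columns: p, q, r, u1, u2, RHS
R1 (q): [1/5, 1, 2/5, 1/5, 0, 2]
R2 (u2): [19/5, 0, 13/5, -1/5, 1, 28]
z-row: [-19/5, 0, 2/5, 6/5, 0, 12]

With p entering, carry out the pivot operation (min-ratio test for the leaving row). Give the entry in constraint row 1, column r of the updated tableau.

5/19

Ratio test on column p — row 1: 2/(1/5) = 10; row 2: 28/(19/5) = 140/19. Minimum is 140/19 at row 2 (u2 leaves); pivot element 19/5.
Divide row 2 by 19/5; eliminate column p from the other rows.
Row 1 update in column r: 2/5 − (1/5)·(13/19) = 5/19.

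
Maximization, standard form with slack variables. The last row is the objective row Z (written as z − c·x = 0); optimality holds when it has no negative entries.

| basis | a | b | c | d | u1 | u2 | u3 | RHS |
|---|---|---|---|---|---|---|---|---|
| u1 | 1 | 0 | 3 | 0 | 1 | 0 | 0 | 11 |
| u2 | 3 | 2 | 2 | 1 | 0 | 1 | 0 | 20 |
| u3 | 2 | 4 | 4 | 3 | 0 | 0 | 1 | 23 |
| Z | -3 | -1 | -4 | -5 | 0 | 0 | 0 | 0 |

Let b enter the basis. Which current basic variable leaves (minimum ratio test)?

Column b entries and ratios — u1: 0 ≤ 0, skip; u2: 20/2 = 10; u3: 23/4 = 23/4.
Smallest ratio is 23/4 in the row of u3, so u3 leaves.

u3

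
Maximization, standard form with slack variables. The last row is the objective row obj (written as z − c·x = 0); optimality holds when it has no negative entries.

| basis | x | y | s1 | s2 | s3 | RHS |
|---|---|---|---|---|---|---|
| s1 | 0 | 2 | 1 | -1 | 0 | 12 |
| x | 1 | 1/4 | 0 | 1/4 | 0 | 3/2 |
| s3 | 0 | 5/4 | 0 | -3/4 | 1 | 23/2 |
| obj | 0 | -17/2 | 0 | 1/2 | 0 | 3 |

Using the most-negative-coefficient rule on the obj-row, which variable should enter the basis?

y

Negative obj-row entries: y: -17/2.
The most negative is -17/2 in column y, so y enters.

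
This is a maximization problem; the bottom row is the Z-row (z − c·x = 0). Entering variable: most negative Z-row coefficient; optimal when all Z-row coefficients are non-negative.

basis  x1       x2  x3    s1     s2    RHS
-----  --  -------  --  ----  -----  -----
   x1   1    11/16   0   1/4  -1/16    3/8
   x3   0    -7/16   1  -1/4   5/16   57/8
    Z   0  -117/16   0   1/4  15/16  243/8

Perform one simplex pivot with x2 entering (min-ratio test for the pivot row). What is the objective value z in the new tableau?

Ratio test on column x2 — row 1: (3/8)/(11/16) = 6/11; row 2: entry -7/16 ≤ 0. Minimum is 6/11 at row 1 (x1 leaves); pivot element 11/16.
Pivot on row 1; the Z-row RHS becomes 243/8 − (-117/16)·(6/11) = 378/11.

378/11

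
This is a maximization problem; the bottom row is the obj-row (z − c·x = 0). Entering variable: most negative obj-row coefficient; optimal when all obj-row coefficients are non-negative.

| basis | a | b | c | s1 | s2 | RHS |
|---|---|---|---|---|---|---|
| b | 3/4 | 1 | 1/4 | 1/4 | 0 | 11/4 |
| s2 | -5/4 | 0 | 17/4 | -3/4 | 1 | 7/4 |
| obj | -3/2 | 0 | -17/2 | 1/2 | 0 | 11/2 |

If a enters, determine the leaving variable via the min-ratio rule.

Column a entries and ratios — b: (11/4)/(3/4) = 11/3; s2: -5/4 ≤ 0, skip.
Smallest ratio is 11/3 in the row of b, so b leaves.

b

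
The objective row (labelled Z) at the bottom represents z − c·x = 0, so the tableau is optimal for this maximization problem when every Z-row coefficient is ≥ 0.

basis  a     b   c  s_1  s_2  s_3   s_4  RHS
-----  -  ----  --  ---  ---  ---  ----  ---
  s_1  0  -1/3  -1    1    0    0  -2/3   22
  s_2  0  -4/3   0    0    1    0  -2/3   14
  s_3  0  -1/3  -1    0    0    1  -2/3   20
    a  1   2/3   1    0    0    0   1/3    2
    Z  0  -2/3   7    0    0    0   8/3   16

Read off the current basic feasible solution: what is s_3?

s_3 is basic (row 3); its value is the RHS of that row, 20.

20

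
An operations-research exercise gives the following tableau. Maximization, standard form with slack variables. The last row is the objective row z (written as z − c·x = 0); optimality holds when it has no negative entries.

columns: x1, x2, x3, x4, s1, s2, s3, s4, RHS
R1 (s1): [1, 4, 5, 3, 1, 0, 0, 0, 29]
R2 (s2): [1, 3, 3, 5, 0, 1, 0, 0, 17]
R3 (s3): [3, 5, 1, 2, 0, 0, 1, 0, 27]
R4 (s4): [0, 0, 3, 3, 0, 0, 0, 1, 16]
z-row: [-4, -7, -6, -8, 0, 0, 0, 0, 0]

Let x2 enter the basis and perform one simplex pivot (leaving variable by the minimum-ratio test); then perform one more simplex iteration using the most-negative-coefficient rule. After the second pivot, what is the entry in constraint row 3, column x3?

Ratio test on column x2 — row 1: 29/4 = 29/4; row 2: 17/3 = 17/3; row 3: 27/5 = 27/5; row 4: entry 0 ≤ 0. Minimum is 27/5 at row 3 (s3 leaves); pivot element 5.
Divide row 3 by 5; eliminate column x2 from the other rows.
Second iteration: most negative z-row entry is -26/5 in column x4, so x4 enters.
Ratio test on column x4 — row 1: (37/5)/(7/5) = 37/7; row 2: (4/5)/(19/5) = 4/19; row 3: (27/5)/(2/5) = 27/2; row 4: 16/3 = 16/3. Minimum is 4/19 at row 2 (s2 leaves); pivot element 19/5.
Divide row 2 by 19/5; eliminate column x4 from the other rows.
After both pivots, the entry at constraint row 3, column x3 is -1/19.

-1/19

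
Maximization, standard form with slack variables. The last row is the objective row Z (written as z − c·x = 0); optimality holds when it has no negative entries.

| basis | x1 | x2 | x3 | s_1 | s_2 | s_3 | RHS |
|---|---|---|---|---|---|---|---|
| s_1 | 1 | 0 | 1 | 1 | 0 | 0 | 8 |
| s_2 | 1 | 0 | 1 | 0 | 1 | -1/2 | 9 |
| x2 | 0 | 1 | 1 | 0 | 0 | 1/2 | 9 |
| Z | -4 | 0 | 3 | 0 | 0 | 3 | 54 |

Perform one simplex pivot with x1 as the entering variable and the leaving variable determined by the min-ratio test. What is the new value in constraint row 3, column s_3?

Ratio test on column x1 — row 1: 8/1 = 8; row 2: 9/1 = 9; row 3: entry 0 ≤ 0. Minimum is 8 at row 1 (s_1 leaves); pivot element 1.
Divide row 1 by 1; eliminate column x1 from the other rows.
Row 3 update in column s_3: 1/2 − 0·0 = 1/2.

1/2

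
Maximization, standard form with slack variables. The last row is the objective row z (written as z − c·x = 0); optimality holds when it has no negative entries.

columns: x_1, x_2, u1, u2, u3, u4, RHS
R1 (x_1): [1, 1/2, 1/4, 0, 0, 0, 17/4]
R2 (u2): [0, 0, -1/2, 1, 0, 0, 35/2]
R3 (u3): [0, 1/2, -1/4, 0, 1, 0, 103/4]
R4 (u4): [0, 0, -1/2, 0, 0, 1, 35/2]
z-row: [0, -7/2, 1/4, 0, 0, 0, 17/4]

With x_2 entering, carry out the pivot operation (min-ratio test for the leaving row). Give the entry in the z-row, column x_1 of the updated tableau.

7

Ratio test on column x_2 — row 1: (17/4)/(1/2) = 17/2; row 2: entry 0 ≤ 0; row 3: (103/4)/(1/2) = 103/2; row 4: entry 0 ≤ 0. Minimum is 17/2 at row 1 (x_1 leaves); pivot element 1/2.
Divide row 1 by 1/2; eliminate column x_2 from the other rows.
z-row update in column x_1: 0 − (-7/2)·2 = 7.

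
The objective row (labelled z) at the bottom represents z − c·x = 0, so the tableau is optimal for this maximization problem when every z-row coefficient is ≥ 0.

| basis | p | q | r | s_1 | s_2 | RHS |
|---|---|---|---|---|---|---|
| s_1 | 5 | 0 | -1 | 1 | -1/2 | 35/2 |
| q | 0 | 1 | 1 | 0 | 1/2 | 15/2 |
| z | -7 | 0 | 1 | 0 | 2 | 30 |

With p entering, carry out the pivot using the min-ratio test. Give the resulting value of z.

109/2

Ratio test on column p — row 1: (35/2)/5 = 7/2; row 2: entry 0 ≤ 0. Minimum is 7/2 at row 1 (s_1 leaves); pivot element 5.
Pivot on row 1; the z-row RHS becomes 30 − (-7)·(7/2) = 109/2.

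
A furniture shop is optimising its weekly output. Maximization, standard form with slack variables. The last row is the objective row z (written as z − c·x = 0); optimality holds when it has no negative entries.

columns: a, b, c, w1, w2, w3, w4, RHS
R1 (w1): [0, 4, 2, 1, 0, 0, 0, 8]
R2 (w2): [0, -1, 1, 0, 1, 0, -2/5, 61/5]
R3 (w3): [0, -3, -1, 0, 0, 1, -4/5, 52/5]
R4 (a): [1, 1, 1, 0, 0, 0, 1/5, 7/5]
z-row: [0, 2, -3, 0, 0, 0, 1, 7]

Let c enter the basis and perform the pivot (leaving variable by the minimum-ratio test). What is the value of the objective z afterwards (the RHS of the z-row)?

56/5

Ratio test on column c — row 1: 8/2 = 4; row 2: (61/5)/1 = 61/5; row 3: entry -1 ≤ 0; row 4: (7/5)/1 = 7/5. Minimum is 7/5 at row 4 (a leaves); pivot element 1.
Pivot on row 4; the z-row RHS becomes 7 − (-3)·(7/5) = 56/5.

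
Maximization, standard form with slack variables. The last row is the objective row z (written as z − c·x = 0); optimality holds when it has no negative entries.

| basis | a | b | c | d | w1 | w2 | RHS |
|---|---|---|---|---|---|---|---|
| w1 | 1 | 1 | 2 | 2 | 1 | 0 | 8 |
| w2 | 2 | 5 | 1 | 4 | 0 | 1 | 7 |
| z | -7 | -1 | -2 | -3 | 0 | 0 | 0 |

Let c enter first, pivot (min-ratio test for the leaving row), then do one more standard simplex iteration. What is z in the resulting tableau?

Ratio test on column c — row 1: 8/2 = 4; row 2: 7/1 = 7. Minimum is 4 at row 1 (w1 leaves); pivot element 2.
Pivot on row 1; the z-row RHS becomes 0 − (-2)·4 = 8.
Next entering variable (most negative z-row entry -6): a.
Ratio test on column a — row 1: 4/(1/2) = 8; row 2: 3/(3/2) = 2. Minimum is 2 at row 2 (w2 leaves); pivot element 3/2.
After the second pivot the z-row RHS is 8 − (-6)·2 = 20.

20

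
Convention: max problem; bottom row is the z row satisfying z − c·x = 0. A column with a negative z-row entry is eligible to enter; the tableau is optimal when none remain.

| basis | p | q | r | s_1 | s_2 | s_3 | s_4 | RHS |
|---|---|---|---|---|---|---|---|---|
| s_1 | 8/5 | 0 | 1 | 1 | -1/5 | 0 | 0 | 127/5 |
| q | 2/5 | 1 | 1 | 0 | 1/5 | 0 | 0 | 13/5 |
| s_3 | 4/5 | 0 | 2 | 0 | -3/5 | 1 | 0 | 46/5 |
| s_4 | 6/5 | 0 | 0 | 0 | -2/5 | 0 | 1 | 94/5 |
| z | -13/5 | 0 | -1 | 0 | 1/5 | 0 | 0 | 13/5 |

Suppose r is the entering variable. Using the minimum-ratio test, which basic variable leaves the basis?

Column r entries and ratios — s_1: (127/5)/1 = 127/5; q: (13/5)/1 = 13/5; s_3: (46/5)/2 = 23/5; s_4: 0 ≤ 0, skip.
Smallest ratio is 13/5 in the row of q, so q leaves.

q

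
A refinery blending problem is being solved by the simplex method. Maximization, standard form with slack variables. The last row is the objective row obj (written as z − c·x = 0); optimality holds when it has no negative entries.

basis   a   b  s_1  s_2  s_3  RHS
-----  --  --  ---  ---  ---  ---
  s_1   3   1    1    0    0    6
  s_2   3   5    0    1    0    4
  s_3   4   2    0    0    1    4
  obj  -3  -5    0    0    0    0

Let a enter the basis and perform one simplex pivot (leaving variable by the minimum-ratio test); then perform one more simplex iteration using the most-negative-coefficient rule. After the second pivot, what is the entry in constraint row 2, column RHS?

Ratio test on column a — row 1: 6/3 = 2; row 2: 4/3 = 4/3; row 3: 4/4 = 1. Minimum is 1 at row 3 (s_3 leaves); pivot element 4.
Divide row 3 by 4; eliminate column a from the other rows.
Second iteration: most negative obj-row entry is -7/2 in column b, so b enters.
Ratio test on column b — row 1: entry -1/2 ≤ 0; row 2: 1/(7/2) = 2/7; row 3: 1/(1/2) = 2. Minimum is 2/7 at row 2 (s_2 leaves); pivot element 7/2.
Divide row 2 by 7/2; eliminate column b from the other rows.
After both pivots, the entry at constraint row 2, column RHS is 2/7.

2/7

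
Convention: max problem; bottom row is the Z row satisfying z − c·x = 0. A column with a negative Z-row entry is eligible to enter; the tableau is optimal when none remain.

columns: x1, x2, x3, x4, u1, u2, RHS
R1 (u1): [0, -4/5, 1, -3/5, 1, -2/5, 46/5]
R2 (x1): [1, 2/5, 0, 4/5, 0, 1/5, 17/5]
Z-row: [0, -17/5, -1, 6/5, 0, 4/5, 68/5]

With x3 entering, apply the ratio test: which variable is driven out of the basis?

u1

Column x3 entries and ratios — u1: (46/5)/1 = 46/5; x1: 0 ≤ 0, skip.
Smallest ratio is 46/5 in the row of u1, so u1 leaves.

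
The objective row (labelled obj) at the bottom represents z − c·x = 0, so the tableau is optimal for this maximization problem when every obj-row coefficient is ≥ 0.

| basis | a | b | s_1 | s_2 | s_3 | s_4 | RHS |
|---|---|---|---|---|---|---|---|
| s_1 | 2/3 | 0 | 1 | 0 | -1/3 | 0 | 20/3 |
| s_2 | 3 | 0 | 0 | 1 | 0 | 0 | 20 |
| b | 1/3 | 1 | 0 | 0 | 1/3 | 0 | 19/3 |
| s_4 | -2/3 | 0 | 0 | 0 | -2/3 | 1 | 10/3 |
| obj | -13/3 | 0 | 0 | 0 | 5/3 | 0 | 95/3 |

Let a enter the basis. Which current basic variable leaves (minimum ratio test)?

s_2

Column a entries and ratios — s_1: (20/3)/(2/3) = 10; s_2: 20/3 = 20/3; b: (19/3)/(1/3) = 19; s_4: -2/3 ≤ 0, skip.
Smallest ratio is 20/3 in the row of s_2, so s_2 leaves.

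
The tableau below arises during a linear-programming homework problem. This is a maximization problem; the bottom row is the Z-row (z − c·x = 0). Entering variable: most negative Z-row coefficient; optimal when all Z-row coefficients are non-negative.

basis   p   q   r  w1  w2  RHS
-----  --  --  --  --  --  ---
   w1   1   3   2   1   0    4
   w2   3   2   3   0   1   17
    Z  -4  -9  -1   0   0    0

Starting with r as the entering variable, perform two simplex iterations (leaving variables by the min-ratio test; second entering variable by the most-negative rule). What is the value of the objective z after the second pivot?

12

Ratio test on column r — row 1: 4/2 = 2; row 2: 17/3 = 17/3. Minimum is 2 at row 1 (w1 leaves); pivot element 2.
Pivot on row 1; the Z-row RHS becomes 0 − (-1)·2 = 2.
Next entering variable (most negative Z-row entry -15/2): q.
Ratio test on column q — row 1: 2/(3/2) = 4/3; row 2: entry -5/2 ≤ 0. Minimum is 4/3 at row 1 (r leaves); pivot element 3/2.
After the second pivot the Z-row RHS is 2 − (-15/2)·(4/3) = 12.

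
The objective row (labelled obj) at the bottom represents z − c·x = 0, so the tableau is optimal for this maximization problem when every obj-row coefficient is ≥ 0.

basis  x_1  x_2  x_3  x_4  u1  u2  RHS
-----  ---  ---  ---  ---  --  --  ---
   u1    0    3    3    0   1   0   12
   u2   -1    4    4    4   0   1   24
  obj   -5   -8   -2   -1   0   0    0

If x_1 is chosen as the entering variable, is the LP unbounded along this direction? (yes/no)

Every constraint-row entry in column x_1 is ≤ 0, so increasing x_1 is unbounded.

yes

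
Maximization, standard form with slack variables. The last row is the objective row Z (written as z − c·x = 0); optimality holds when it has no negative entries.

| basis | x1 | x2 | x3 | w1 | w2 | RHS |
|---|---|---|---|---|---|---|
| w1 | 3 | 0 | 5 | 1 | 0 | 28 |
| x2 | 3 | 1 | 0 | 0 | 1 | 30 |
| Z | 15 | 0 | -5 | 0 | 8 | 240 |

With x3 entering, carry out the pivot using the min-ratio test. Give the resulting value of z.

Ratio test on column x3 — row 1: 28/5 = 28/5; row 2: entry 0 ≤ 0. Minimum is 28/5 at row 1 (w1 leaves); pivot element 5.
Pivot on row 1; the Z-row RHS becomes 240 − (-5)·(28/5) = 268.

268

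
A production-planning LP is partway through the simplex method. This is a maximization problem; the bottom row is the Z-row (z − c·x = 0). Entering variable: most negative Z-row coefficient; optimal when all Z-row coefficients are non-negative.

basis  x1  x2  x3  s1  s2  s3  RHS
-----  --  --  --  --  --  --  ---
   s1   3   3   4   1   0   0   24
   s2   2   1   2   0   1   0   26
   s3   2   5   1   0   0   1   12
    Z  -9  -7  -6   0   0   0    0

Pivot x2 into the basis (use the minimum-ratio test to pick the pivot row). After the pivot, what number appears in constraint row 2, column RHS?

Ratio test on column x2 — row 1: 24/3 = 8; row 2: 26/1 = 26; row 3: 12/5 = 12/5. Minimum is 12/5 at row 3 (s3 leaves); pivot element 5.
Divide row 3 by 5; eliminate column x2 from the other rows.
Row 2 update in column RHS: 26 − 1·(12/5) = 118/5.

118/5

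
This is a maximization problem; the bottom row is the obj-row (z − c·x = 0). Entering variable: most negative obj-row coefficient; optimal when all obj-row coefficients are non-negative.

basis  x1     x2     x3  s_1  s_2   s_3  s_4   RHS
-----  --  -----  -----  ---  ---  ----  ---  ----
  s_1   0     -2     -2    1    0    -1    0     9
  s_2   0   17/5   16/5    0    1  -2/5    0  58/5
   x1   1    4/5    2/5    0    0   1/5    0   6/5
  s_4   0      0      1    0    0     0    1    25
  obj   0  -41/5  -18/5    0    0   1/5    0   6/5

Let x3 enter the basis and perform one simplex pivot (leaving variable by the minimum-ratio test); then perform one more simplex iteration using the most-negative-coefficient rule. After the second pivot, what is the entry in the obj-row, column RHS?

Ratio test on column x3 — row 1: entry -2 ≤ 0; row 2: (58/5)/(16/5) = 29/8; row 3: (6/5)/(2/5) = 3; row 4: 25/1 = 25. Minimum is 3 at row 3 (x1 leaves); pivot element 2/5.
Divide row 3 by 2/5; eliminate column x3 from the other rows.
Second iteration: most negative obj-row entry is -1 in column x2, so x2 enters.
Ratio test on column x2 — row 1: 15/2 = 15/2; row 2: entry -3 ≤ 0; row 3: 3/2 = 3/2; row 4: entry -2 ≤ 0. Minimum is 3/2 at row 3 (x3 leaves); pivot element 2.
Divide row 3 by 2; eliminate column x2 from the other rows.
After both pivots, the entry at the obj-row, column RHS is 27/2.

27/2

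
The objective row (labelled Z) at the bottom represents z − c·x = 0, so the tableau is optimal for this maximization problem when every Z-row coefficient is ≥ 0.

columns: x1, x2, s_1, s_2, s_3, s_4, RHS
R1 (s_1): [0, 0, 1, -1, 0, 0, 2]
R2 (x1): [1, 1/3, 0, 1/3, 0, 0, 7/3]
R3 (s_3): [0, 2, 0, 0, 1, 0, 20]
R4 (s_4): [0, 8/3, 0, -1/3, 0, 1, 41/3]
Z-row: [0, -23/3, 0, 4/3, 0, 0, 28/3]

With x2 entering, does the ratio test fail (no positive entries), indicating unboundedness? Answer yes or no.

Column x2 has positive entries in row(s) 2, 3, 4, so the ratio test bounds it — not unbounded.

no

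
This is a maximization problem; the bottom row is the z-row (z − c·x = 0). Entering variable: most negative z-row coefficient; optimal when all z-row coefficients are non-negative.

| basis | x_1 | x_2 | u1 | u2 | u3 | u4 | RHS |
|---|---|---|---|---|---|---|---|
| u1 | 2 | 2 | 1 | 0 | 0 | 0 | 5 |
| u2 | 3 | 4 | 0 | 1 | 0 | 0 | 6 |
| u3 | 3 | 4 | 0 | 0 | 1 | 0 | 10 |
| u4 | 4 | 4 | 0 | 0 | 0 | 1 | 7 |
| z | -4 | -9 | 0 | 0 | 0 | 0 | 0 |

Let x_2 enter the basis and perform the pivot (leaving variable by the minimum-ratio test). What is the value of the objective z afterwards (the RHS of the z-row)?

27/2

Ratio test on column x_2 — row 1: 5/2 = 5/2; row 2: 6/4 = 3/2; row 3: 10/4 = 5/2; row 4: 7/4 = 7/4. Minimum is 3/2 at row 2 (u2 leaves); pivot element 4.
Pivot on row 2; the z-row RHS becomes 0 − (-9)·(3/2) = 27/2.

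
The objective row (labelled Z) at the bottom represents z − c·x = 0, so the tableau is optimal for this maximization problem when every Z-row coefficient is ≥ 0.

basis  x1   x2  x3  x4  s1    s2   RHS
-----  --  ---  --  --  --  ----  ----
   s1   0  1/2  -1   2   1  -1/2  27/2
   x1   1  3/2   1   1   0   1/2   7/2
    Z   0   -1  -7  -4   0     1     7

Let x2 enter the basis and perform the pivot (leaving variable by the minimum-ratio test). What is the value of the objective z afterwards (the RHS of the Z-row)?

Ratio test on column x2 — row 1: (27/2)/(1/2) = 27; row 2: (7/2)/(3/2) = 7/3. Minimum is 7/3 at row 2 (x1 leaves); pivot element 3/2.
Pivot on row 2; the Z-row RHS becomes 7 − (-1)·(7/3) = 28/3.

28/3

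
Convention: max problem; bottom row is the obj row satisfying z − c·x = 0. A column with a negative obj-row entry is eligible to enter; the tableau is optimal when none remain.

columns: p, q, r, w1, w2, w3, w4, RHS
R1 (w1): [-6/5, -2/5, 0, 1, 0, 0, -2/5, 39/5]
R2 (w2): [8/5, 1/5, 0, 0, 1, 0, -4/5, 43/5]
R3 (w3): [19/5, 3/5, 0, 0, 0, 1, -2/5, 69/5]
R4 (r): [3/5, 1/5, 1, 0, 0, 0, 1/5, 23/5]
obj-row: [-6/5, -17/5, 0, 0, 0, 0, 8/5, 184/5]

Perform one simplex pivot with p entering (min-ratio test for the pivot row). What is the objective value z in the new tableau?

Ratio test on column p — row 1: entry -6/5 ≤ 0; row 2: (43/5)/(8/5) = 43/8; row 3: (69/5)/(19/5) = 69/19; row 4: (23/5)/(3/5) = 23/3. Minimum is 69/19 at row 3 (w3 leaves); pivot element 19/5.
Pivot on row 3; the obj-row RHS becomes 184/5 − (-6/5)·(69/19) = 782/19.

782/19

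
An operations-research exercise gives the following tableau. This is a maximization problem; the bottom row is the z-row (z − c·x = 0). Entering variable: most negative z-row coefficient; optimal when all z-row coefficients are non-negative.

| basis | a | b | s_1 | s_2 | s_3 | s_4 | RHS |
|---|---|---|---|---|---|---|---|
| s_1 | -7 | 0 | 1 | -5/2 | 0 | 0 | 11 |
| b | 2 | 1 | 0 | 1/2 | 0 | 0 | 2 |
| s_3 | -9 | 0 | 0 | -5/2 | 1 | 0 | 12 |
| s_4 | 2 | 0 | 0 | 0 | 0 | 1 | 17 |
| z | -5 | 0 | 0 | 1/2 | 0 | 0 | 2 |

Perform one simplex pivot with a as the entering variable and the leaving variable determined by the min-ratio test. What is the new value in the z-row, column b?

5/2

Ratio test on column a — row 1: entry -7 ≤ 0; row 2: 2/2 = 1; row 3: entry -9 ≤ 0; row 4: 17/2 = 17/2. Minimum is 1 at row 2 (b leaves); pivot element 2.
Divide row 2 by 2; eliminate column a from the other rows.
z-row update in column b: 0 − (-5)·(1/2) = 5/2.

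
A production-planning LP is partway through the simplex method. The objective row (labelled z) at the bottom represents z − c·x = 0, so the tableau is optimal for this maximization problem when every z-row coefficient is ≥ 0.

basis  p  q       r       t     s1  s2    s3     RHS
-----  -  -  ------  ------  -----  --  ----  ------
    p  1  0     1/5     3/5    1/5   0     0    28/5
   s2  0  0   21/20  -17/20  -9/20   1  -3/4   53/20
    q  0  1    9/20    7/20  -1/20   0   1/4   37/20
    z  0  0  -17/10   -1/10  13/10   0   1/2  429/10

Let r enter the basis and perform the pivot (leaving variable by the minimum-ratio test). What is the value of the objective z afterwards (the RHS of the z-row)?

991/21

Ratio test on column r — row 1: (28/5)/(1/5) = 28; row 2: (53/20)/(21/20) = 53/21; row 3: (37/20)/(9/20) = 37/9. Minimum is 53/21 at row 2 (s2 leaves); pivot element 21/20.
Pivot on row 2; the z-row RHS becomes 429/10 − (-17/10)·(53/21) = 991/21.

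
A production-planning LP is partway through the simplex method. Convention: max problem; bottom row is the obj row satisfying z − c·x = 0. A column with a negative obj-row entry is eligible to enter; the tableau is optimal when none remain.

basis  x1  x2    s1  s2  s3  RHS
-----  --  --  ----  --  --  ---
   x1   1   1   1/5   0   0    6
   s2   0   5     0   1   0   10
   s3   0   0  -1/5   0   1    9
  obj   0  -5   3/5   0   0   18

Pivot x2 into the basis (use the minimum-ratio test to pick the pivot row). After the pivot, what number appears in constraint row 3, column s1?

Ratio test on column x2 — row 1: 6/1 = 6; row 2: 10/5 = 2; row 3: entry 0 ≤ 0. Minimum is 2 at row 2 (s2 leaves); pivot element 5.
Divide row 2 by 5; eliminate column x2 from the other rows.
Row 3 update in column s1: -1/5 − 0·0 = -1/5.

-1/5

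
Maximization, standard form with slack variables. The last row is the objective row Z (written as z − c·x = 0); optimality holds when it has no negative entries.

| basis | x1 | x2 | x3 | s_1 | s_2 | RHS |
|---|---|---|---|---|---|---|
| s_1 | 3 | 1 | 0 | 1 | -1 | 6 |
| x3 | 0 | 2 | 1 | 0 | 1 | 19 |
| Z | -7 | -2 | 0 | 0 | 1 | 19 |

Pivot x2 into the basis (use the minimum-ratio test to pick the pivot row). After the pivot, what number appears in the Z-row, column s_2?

Ratio test on column x2 — row 1: 6/1 = 6; row 2: 19/2 = 19/2. Minimum is 6 at row 1 (s_1 leaves); pivot element 1.
Divide row 1 by 1; eliminate column x2 from the other rows.
Z-row update in column s_2: 1 − (-2)·(-1) = -1.

-1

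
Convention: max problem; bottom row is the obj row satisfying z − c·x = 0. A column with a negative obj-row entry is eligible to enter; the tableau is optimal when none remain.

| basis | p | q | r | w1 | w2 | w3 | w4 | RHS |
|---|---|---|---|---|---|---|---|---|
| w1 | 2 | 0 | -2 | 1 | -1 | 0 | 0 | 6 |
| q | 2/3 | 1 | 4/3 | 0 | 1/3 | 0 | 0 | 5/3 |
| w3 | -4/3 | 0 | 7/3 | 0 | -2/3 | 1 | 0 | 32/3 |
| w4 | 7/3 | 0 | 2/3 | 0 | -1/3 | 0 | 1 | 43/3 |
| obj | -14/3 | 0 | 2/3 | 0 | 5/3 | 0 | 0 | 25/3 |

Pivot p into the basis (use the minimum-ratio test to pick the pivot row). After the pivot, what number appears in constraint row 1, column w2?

Ratio test on column p — row 1: 6/2 = 3; row 2: (5/3)/(2/3) = 5/2; row 3: entry -4/3 ≤ 0; row 4: (43/3)/(7/3) = 43/7. Minimum is 5/2 at row 2 (q leaves); pivot element 2/3.
Divide row 2 by 2/3; eliminate column p from the other rows.
Row 1 update in column w2: -1 − 2·(1/2) = -2.

-2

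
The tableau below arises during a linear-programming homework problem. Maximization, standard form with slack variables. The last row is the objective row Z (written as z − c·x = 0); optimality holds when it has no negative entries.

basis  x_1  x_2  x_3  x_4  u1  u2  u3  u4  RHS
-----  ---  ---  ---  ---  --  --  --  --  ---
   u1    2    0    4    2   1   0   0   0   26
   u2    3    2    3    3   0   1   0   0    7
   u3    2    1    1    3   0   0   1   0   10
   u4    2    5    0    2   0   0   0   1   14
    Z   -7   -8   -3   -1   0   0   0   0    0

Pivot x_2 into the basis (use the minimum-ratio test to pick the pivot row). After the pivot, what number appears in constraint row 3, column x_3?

Ratio test on column x_2 — row 1: entry 0 ≤ 0; row 2: 7/2 = 7/2; row 3: 10/1 = 10; row 4: 14/5 = 14/5. Minimum is 14/5 at row 4 (u4 leaves); pivot element 5.
Divide row 4 by 5; eliminate column x_2 from the other rows.
Row 3 update in column x_3: 1 − 1·0 = 1.

1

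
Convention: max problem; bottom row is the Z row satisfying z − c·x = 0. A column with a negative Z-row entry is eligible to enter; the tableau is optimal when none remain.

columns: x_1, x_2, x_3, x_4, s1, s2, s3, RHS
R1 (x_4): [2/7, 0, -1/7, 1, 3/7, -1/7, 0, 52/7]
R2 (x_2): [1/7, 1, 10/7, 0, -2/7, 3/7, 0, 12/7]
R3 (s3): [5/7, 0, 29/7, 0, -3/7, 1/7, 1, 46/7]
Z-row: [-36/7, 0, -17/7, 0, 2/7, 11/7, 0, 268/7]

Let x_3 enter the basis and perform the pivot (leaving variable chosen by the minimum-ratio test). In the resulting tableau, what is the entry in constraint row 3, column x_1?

Ratio test on column x_3 — row 1: entry -1/7 ≤ 0; row 2: (12/7)/(10/7) = 6/5; row 3: (46/7)/(29/7) = 46/29. Minimum is 6/5 at row 2 (x_2 leaves); pivot element 10/7.
Divide row 2 by 10/7; eliminate column x_3 from the other rows.
Row 3 update in column x_1: 5/7 − (29/7)·(1/10) = 3/10.

3/10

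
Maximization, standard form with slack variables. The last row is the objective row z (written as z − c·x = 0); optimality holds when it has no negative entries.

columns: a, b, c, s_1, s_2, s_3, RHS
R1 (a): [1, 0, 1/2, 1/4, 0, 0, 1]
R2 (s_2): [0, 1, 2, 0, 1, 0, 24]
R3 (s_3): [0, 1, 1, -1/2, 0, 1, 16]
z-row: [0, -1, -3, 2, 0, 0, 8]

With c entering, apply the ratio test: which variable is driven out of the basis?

Column c entries and ratios — a: 1/(1/2) = 2; s_2: 24/2 = 12; s_3: 16/1 = 16.
Smallest ratio is 2 in the row of a, so a leaves.

a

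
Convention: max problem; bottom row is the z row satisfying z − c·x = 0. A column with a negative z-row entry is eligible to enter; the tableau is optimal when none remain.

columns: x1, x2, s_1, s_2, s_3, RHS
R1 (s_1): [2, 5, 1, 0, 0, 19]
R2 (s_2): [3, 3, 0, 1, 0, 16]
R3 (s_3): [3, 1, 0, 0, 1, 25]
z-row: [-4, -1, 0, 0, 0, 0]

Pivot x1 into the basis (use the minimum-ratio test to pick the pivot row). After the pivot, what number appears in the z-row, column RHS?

Ratio test on column x1 — row 1: 19/2 = 19/2; row 2: 16/3 = 16/3; row 3: 25/3 = 25/3. Minimum is 16/3 at row 2 (s_2 leaves); pivot element 3.
Divide row 2 by 3; eliminate column x1 from the other rows.
z-row update in column RHS: 0 − (-4)·(16/3) = 64/3.

64/3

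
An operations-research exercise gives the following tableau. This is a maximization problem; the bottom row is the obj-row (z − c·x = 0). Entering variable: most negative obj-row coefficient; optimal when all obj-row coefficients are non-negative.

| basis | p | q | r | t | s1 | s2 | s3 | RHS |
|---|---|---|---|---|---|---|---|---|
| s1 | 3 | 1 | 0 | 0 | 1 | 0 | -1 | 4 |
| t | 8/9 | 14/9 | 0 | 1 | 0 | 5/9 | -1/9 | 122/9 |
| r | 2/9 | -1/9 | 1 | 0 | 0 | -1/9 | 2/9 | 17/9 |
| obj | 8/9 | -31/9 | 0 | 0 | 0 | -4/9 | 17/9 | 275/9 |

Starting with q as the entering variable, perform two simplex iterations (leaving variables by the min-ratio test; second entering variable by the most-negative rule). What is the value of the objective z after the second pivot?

679/13

Ratio test on column q — row 1: 4/1 = 4; row 2: (122/9)/(14/9) = 61/7; row 3: entry -1/9 ≤ 0. Minimum is 4 at row 1 (s1 leaves); pivot element 1.
Pivot on row 1; the obj-row RHS becomes 275/9 − (-31/9)·4 = 133/3.
Next entering variable (most negative obj-row entry -14/9): s3.
Ratio test on column s3 — row 1: entry -1 ≤ 0; row 2: (22/3)/(13/9) = 66/13; row 3: (7/3)/(1/9) = 21. Minimum is 66/13 at row 2 (t leaves); pivot element 13/9.
After the second pivot the obj-row RHS is 133/3 − (-14/9)·(66/13) = 679/13.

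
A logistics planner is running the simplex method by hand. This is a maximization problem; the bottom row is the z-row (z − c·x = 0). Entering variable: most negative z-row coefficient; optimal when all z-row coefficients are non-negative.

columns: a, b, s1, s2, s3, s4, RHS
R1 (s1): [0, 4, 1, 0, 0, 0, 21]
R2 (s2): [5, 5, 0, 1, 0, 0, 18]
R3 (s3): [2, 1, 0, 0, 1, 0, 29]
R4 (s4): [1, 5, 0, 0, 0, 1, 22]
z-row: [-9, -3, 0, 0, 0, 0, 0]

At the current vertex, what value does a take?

0

a is not in the basis, so in the current basic feasible solution a = 0.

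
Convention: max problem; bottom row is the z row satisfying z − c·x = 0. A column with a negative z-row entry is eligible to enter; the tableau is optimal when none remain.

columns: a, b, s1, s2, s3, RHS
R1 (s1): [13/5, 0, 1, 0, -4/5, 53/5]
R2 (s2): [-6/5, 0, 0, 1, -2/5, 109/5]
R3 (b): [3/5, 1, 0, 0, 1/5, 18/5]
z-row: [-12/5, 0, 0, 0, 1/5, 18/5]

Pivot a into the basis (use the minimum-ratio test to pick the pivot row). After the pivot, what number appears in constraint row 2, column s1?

6/13

Ratio test on column a — row 1: (53/5)/(13/5) = 53/13; row 2: entry -6/5 ≤ 0; row 3: (18/5)/(3/5) = 6. Minimum is 53/13 at row 1 (s1 leaves); pivot element 13/5.
Divide row 1 by 13/5; eliminate column a from the other rows.
Row 2 update in column s1: 0 − (-6/5)·(5/13) = 6/13.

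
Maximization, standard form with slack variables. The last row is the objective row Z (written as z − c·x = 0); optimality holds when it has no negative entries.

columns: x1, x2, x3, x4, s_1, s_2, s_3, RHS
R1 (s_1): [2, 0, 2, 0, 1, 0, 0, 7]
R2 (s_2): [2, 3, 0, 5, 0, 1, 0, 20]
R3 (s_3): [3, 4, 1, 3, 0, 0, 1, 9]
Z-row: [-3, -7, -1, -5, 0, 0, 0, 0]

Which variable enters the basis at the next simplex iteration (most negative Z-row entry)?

x2

Negative Z-row entries: x1: -3, x2: -7, x3: -1, x4: -5.
The most negative is -7 in column x2, so x2 enters.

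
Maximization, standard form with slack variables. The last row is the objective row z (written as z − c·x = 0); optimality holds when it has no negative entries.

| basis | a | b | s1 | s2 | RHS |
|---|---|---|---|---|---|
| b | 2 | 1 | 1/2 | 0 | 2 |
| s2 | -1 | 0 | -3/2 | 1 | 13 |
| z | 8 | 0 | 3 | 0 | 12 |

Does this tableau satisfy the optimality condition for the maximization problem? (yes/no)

Every z-row coefficient is ≥ 0, so the tableau is optimal.

yes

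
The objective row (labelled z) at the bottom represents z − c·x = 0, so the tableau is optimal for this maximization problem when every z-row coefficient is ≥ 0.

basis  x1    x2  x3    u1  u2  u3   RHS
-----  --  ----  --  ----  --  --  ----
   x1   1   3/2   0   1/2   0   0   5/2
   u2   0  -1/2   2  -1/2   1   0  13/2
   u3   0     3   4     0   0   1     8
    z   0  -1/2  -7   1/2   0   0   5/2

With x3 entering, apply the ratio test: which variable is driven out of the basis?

Column x3 entries and ratios — x1: 0 ≤ 0, skip; u2: (13/2)/2 = 13/4; u3: 8/4 = 2.
Smallest ratio is 2 in the row of u3, so u3 leaves.

u3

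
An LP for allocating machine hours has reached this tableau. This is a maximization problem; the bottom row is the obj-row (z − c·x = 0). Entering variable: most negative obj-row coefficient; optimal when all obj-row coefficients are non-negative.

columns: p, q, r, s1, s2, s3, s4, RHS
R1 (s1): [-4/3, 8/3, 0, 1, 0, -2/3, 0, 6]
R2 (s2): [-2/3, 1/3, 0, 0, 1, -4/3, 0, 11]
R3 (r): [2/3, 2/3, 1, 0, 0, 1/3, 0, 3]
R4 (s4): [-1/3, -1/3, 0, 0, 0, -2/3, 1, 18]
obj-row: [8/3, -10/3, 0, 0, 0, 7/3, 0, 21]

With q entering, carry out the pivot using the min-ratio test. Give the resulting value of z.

Ratio test on column q — row 1: 6/(8/3) = 9/4; row 2: 11/(1/3) = 33; row 3: 3/(2/3) = 9/2; row 4: entry -1/3 ≤ 0. Minimum is 9/4 at row 1 (s1 leaves); pivot element 8/3.
Pivot on row 1; the obj-row RHS becomes 21 − (-10/3)·(9/4) = 57/2.

57/2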